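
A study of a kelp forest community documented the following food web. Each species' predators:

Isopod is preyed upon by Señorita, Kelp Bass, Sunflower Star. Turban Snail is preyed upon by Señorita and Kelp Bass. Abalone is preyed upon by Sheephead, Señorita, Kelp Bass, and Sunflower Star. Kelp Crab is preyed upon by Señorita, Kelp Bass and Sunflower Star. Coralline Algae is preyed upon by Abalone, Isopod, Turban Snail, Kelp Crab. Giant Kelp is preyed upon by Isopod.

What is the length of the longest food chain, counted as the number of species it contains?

3 species

One longest chain: Coralline Algae → Kelp Crab → Señorita.
It has 3 species and 2 links.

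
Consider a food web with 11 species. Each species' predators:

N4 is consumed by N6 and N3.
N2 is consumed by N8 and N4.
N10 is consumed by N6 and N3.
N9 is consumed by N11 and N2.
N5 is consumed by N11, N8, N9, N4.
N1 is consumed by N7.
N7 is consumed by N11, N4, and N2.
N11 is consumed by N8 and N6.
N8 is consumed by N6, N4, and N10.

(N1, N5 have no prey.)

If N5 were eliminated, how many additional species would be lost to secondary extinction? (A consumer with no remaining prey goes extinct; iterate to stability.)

Remove N5.
Round 1: N9 (all prey gone) → extinct.
No further losses. Total secondary extinctions: 1.

1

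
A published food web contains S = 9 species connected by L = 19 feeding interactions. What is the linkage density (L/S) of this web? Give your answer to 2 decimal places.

L/S = 2.11

There are L = 19 links among S = 9 species.
L/S = 19/9 = 2.1111 ≈ 2.11.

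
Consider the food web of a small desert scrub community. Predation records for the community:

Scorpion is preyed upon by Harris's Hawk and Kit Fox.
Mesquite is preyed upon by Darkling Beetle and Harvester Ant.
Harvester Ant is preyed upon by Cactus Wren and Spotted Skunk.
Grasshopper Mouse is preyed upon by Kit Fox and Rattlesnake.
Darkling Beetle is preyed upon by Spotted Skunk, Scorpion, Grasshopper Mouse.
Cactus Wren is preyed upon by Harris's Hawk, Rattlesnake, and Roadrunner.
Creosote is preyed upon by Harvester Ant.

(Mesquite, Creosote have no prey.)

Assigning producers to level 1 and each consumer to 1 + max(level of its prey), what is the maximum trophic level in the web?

Producers (level 1): Mesquite, Creosote.
Mesquite → Harvester Ant → Cactus Wren → Harris's Hawk gives Harris's Hawk level 4.
No species has a prey at level 4, so no species reaches level 5.

4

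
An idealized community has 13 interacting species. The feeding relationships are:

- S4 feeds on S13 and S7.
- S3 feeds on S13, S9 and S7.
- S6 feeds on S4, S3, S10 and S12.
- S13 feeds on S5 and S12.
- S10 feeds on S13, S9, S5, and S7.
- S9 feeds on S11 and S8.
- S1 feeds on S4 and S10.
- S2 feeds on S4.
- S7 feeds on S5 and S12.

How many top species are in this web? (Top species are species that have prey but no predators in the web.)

3

Top species (has prey, but nothing eats it): S1, S6, S2.
Count: 3.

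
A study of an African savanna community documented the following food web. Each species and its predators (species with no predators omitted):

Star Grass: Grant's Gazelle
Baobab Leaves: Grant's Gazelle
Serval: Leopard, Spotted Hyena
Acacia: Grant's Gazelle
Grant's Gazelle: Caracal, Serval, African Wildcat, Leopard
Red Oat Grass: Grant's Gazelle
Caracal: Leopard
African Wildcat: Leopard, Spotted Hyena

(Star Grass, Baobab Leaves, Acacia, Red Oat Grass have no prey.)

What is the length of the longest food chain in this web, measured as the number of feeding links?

3 links

One longest chain: Star Grass → Grant's Gazelle → Caracal → Leopard.
It has 4 species and 3 links.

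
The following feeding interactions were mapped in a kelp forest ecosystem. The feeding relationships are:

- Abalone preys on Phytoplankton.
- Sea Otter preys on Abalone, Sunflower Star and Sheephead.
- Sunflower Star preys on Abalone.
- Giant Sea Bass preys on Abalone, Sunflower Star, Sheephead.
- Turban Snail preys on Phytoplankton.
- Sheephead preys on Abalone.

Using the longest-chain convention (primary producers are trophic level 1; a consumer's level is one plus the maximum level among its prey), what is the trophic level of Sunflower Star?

Trophic level 3

Phytoplankton is a producer → level 1.
Abalone eats Phytoplankton → level 2.
Sunflower Star eats Abalone → level 3.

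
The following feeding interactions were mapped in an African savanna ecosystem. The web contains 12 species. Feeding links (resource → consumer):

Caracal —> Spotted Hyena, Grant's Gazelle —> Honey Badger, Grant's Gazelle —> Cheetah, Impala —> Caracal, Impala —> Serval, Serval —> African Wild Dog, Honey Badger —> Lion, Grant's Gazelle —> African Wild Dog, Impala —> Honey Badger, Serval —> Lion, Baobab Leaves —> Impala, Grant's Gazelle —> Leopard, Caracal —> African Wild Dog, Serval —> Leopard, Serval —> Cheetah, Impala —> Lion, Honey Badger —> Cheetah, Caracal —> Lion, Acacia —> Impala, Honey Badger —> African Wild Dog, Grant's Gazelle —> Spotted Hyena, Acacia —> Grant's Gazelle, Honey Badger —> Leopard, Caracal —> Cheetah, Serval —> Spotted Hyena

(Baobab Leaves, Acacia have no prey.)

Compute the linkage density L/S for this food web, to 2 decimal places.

L/S = 2.08

There are L = 25 links among S = 12 species.
L/S = 25/12 = 2.0833 ≈ 2.08.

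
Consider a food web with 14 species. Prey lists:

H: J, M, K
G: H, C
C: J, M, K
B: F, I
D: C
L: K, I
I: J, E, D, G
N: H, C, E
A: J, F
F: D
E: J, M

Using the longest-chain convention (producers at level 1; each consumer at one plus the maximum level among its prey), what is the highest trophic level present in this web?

Producers (level 1): J, M, K.
J → H → G → I → L gives L level 5.
No species has a prey at level 5, so no species reaches level 6.

5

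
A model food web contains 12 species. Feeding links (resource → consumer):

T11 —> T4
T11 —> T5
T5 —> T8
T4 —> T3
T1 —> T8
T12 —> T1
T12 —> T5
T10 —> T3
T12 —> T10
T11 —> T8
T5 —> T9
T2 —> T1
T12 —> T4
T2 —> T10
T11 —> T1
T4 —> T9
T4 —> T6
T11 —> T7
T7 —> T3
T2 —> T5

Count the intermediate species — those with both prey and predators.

5

Intermediate species (has both prey and predators): T1, T10, T7, T5, T4.
Count: 5.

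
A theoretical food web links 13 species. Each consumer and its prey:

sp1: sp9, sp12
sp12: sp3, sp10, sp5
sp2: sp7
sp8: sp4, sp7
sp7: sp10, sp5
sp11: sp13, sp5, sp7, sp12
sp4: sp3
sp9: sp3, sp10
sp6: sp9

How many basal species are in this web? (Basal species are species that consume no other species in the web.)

Basal species (no prey listed): sp3, sp13, sp10, sp5.
Count: 4.

4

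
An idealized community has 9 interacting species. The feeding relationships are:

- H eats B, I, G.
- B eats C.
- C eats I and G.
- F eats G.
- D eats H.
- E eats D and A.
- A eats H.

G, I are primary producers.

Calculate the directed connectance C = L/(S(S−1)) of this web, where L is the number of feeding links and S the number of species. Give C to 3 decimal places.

The web has S = 9 species and L = 11 feeding links.
C = L / (S(S−1)) = 11 / 72 = 0.1528 ≈ 0.153.

C = 0.153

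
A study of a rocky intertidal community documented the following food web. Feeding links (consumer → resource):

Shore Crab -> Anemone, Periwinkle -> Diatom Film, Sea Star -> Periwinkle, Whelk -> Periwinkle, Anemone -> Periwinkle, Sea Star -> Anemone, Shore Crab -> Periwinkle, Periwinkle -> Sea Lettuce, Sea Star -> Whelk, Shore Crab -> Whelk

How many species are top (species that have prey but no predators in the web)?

Top species (has prey, but nothing eats it): Shore Crab, Sea Star.
Count: 2.

2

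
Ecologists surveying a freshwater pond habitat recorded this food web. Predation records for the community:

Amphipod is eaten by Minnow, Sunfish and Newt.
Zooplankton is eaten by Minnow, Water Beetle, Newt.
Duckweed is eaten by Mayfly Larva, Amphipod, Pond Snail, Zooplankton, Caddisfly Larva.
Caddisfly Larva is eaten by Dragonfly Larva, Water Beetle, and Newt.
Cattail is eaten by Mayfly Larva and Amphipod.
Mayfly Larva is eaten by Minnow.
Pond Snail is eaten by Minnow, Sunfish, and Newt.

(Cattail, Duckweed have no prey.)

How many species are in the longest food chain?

One longest chain: Cattail → Amphipod → Minnow.
It has 3 species and 2 links.

3 species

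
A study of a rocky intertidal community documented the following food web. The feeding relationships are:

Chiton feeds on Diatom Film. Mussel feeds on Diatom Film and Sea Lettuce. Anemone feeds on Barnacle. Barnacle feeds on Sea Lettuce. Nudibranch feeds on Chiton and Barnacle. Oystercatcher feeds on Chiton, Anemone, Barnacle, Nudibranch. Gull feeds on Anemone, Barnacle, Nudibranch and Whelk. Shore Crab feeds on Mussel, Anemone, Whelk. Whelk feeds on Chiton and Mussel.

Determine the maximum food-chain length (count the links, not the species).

3 links

One longest chain: Diatom Film → Chiton → Whelk → Gull.
It has 4 species and 3 links.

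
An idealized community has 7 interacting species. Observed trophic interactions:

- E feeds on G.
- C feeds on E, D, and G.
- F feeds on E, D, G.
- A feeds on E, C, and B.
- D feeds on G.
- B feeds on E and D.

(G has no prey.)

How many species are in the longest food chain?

4 species

One longest chain: G → E → B → A.
It has 4 species and 3 links.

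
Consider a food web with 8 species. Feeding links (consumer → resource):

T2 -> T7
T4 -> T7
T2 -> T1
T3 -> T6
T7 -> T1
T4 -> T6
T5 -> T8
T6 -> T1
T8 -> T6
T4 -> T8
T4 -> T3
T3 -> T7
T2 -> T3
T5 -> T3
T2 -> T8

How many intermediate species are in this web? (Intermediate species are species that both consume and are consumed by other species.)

Intermediate species (has both prey and predators): T6, T7, T8, T3.
Count: 4.

4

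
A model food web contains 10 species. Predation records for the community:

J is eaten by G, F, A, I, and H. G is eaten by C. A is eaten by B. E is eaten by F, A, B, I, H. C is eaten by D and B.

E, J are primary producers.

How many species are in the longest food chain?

One longest chain: J → G → C → D.
It has 4 species and 3 links.

4 species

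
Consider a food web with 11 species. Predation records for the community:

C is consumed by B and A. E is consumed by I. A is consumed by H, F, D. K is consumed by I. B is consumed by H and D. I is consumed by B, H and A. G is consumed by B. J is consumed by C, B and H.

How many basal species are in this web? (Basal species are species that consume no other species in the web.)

Basal species (no prey listed): G, J, K, E.
Count: 4.

4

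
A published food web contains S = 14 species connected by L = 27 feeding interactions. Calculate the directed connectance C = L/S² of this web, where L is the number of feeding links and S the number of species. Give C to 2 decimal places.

The web has S = 14 species and L = 27 feeding links.
C = L / S² = 27 / 196 = 0.1378 ≈ 0.14.

C = 0.14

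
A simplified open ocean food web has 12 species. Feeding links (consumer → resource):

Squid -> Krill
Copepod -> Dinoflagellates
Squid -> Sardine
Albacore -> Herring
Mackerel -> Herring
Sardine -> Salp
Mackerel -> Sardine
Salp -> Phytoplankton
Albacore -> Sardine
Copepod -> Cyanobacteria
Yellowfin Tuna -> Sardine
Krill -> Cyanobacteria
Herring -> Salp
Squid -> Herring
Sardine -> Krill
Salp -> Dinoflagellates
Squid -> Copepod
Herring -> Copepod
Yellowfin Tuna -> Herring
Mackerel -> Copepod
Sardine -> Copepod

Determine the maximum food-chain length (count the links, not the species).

One longest chain: Dinoflagellates → Copepod → Herring → Squid.
It has 4 species and 3 links.

3 links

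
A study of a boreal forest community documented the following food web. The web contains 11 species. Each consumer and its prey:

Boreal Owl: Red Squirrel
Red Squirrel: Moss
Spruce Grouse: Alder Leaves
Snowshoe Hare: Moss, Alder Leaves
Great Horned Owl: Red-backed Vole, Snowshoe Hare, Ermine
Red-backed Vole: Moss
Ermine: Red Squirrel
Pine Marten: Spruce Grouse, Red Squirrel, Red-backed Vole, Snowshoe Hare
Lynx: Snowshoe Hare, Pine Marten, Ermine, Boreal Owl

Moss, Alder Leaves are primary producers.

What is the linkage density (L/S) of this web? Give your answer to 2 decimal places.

L/S = 1.64

There are L = 18 links among S = 11 species.
L/S = 18/11 = 1.6364 ≈ 1.64.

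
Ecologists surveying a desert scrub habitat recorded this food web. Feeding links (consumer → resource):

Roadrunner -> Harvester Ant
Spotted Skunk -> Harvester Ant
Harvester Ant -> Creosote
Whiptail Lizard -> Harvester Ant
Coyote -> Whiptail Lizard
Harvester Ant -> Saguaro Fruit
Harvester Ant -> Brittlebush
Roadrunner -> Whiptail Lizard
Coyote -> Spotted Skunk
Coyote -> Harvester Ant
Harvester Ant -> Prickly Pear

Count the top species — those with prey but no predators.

Top species (has prey, but nothing eats it): Coyote, Roadrunner.
Count: 2.

2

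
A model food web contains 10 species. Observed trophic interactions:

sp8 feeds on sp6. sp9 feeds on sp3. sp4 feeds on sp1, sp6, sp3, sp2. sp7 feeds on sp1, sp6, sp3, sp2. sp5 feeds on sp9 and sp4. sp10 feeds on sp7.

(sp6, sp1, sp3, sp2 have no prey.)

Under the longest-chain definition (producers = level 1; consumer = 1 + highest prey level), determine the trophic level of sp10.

sp6 is a producer → level 1.
sp7 eats sp6 (level 1); other prey at levels: sp1 1, sp3 1, sp2 1 → level 2.
sp10 eats sp7 → level 3.

Trophic level 3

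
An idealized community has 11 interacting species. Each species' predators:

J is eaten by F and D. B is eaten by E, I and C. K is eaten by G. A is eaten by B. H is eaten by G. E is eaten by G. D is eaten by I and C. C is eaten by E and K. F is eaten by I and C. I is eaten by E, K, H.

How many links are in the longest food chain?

One longest chain: A → B → I → K → G.
It has 5 species and 4 links.

4 links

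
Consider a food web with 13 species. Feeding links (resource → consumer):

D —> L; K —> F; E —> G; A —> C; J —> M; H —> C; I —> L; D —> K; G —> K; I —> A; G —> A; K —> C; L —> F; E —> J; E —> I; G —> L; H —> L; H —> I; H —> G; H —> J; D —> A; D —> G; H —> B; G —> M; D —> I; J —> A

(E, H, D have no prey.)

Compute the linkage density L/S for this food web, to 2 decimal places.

L/S = 2.00

There are L = 26 links among S = 13 species.
L/S = 26/13 = 2.0000 ≈ 2.00.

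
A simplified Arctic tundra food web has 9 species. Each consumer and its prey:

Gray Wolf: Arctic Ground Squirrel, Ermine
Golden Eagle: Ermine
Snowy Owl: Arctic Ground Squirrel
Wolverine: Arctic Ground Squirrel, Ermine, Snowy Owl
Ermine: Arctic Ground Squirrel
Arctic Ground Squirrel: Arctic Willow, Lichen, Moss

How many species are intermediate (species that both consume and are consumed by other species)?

3

Intermediate species (has both prey and predators): Arctic Ground Squirrel, Ermine, Snowy Owl.
Count: 3.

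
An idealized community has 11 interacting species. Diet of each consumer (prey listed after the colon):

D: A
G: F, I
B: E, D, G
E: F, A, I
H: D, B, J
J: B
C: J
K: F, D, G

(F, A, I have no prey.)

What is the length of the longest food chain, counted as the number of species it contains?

5 species

One longest chain: F → E → B → J → H.
It has 5 species and 4 links.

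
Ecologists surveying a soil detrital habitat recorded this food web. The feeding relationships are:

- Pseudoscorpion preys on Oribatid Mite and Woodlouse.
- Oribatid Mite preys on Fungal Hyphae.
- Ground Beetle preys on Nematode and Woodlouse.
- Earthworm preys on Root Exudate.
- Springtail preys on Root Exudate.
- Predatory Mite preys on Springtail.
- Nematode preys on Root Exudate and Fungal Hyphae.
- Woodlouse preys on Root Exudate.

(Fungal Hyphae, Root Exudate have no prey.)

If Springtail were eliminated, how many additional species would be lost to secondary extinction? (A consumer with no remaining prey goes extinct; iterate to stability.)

1

Remove Springtail.
Round 1: Predatory Mite (all prey gone) → extinct.
No further losses. Total secondary extinctions: 1.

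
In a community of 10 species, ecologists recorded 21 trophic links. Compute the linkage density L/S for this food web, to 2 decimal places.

L/S = 2.10

There are L = 21 links among S = 10 species.
L/S = 21/10 = 2.1000 ≈ 2.10.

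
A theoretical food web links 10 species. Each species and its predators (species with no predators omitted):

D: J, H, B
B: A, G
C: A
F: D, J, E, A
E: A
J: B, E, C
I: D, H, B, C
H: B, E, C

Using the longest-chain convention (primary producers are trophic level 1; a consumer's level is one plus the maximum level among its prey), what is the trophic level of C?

Trophic level 4

I is a producer → level 1.
D eats I (level 1); other prey at levels: F 1 → level 2.
J eats D (level 2); other prey at levels: F 1 → level 3.
C eats J (level 3); other prey at levels: I 1, H 3 → level 4.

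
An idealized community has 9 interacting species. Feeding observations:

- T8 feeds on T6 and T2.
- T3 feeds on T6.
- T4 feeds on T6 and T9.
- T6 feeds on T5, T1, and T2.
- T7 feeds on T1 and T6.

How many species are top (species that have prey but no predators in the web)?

4

Top species (has prey, but nothing eats it): T3, T4, T7, T8.
Count: 4.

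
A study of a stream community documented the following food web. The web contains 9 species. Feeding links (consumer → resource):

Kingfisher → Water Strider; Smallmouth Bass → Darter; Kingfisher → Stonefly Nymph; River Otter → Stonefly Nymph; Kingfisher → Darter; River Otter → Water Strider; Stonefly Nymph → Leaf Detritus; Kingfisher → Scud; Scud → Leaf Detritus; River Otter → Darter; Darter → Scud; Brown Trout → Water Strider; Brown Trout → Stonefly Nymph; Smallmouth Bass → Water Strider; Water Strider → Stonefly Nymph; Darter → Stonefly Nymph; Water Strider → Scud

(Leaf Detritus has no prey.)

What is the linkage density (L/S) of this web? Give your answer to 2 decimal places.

L/S = 1.89

There are L = 17 links among S = 9 species.
L/S = 17/9 = 1.8889 ≈ 1.89.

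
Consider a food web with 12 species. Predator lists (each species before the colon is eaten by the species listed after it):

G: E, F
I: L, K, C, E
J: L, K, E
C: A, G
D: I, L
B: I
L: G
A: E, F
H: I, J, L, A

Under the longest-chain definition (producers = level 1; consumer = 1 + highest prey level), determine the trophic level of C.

Trophic level 3

H is a producer → level 1.
I eats H (level 1); other prey at levels: D 1, B 1 → level 2.
C eats I → level 3.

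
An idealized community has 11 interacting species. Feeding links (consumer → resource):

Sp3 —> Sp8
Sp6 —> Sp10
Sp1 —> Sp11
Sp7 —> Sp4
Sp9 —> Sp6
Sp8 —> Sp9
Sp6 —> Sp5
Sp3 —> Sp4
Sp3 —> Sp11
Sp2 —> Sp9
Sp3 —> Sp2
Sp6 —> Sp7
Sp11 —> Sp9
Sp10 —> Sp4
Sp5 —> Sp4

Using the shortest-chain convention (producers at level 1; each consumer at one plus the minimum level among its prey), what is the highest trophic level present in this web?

6

Producers (level 1): Sp4.
Following each consumer down to its lowest-level prey: Sp4 → Sp7 → Sp6 → Sp9 → Sp11 → Sp1 (levels 1 through 6).
All prey of Sp1 (Sp11 5) are at level 5 or above, so Sp1 is at level 1 + 5 = 6.
Every consumer has at least one prey at level 5 or below, so none exceeds level 6.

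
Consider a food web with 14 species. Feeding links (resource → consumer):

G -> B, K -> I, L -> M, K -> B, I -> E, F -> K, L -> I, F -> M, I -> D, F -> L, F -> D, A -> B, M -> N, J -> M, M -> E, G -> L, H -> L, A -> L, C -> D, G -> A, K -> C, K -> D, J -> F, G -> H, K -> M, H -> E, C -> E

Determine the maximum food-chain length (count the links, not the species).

4 links

One longest chain: G → H → L → I → E.
It has 5 species and 4 links.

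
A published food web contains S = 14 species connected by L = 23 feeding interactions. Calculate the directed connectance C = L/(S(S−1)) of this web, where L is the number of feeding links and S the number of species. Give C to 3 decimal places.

The web has S = 14 species and L = 23 feeding links.
C = L / (S(S−1)) = 23 / 182 = 0.1264 ≈ 0.126.

C = 0.126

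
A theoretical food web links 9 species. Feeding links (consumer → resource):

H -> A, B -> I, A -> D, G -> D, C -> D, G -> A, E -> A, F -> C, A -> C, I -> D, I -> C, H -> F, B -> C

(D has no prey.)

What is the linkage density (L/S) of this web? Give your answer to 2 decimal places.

There are L = 13 links among S = 9 species.
L/S = 13/9 = 1.4444 ≈ 1.44.

L/S = 1.44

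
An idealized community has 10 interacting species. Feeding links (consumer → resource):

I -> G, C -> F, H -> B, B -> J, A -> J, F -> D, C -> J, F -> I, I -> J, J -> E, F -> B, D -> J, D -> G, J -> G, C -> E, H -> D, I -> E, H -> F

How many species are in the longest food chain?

5 species

One longest chain: G → J → D → F → H.
It has 5 species and 4 links.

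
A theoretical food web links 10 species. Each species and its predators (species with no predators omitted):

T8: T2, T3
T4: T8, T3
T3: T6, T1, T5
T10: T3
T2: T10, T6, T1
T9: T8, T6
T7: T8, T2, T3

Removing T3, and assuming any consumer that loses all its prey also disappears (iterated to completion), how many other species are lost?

1

Remove T3.
Round 1: T5 (all prey gone) → extinct.
No further losses. Total secondary extinctions: 1.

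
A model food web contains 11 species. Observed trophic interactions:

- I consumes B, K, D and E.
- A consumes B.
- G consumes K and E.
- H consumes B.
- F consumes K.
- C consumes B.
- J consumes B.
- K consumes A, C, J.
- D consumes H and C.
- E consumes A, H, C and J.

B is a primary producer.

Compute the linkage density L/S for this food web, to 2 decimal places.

There are L = 20 links among S = 11 species.
L/S = 20/11 = 1.8182 ≈ 1.82.

L/S = 1.82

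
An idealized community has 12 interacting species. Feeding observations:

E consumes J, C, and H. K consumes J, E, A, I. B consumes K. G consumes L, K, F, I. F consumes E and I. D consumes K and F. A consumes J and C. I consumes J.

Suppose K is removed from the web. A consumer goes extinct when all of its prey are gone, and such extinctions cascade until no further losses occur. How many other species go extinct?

Remove K.
Round 1: B (all prey gone) → extinct.
No further losses. Total secondary extinctions: 1.

1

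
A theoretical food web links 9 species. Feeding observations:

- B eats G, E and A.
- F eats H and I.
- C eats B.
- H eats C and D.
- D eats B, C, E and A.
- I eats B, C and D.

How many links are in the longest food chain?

One longest chain: E → B → C → D → H → F.
It has 6 species and 5 links.

5 links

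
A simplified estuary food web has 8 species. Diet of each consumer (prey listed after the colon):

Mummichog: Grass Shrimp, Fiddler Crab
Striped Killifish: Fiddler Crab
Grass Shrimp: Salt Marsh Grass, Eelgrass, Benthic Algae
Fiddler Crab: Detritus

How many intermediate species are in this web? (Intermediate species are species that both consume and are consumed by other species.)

Intermediate species (has both prey and predators): Grass Shrimp, Fiddler Crab.
Count: 2.

2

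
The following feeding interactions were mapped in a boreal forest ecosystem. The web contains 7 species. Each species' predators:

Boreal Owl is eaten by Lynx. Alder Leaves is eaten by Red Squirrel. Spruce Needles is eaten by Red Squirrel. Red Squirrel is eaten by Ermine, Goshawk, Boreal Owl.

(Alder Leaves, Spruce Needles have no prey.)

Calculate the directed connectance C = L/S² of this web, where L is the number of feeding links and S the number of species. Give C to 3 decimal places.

The web has S = 7 species and L = 6 feeding links.
C = L / S² = 6 / 49 = 0.1224 ≈ 0.122.

C = 0.122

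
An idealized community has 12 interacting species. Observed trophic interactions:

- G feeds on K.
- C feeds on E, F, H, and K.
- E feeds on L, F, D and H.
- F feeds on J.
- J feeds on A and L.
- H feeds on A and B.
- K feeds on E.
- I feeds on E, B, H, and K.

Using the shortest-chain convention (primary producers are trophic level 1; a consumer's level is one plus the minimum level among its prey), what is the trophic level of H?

B is a producer → level 1.
H eats B → level 2.

Trophic level 2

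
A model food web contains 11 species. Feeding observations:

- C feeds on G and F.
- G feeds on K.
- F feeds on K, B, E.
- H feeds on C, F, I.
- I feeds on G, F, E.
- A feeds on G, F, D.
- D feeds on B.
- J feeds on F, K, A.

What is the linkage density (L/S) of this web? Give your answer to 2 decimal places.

There are L = 19 links among S = 11 species.
L/S = 19/11 = 1.7273 ≈ 1.73.

L/S = 1.73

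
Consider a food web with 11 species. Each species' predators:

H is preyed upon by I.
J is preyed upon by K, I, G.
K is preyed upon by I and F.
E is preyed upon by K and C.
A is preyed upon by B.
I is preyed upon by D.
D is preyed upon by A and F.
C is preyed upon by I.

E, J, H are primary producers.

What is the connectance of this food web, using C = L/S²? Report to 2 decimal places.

The web has S = 11 species and L = 13 feeding links.
C = L / S² = 13 / 121 = 0.1074 ≈ 0.11.

C = 0.11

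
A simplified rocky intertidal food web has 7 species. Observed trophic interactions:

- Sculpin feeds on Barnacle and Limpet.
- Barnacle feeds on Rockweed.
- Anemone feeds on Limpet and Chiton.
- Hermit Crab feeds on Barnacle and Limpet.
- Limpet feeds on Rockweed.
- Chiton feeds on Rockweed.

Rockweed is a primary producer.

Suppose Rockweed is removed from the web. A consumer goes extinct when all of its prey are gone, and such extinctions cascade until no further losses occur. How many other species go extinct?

Remove Rockweed.
Round 1: Chiton (all prey gone), Barnacle (all prey gone), Limpet (all prey gone) → extinct.
Round 2: Sculpin (all prey gone), Hermit Crab (all prey gone), Anemone (all prey gone) → extinct.
No further losses. Total secondary extinctions: 6.

6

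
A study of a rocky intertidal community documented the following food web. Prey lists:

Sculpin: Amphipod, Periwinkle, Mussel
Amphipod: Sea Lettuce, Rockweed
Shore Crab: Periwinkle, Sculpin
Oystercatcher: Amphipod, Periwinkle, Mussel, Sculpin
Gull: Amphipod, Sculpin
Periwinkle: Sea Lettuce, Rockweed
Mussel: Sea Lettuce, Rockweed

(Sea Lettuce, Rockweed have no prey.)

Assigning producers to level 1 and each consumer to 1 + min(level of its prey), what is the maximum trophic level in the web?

Producers (level 1): Sea Lettuce, Rockweed.
Following each consumer down to its lowest-level prey: Sea Lettuce → Amphipod → Sculpin (levels 1 through 3).
All prey of Sculpin (Amphipod 2, Periwinkle 2, Mussel 2) are at level 2 or above, so Sculpin is at level 1 + 2 = 3.
Every consumer has at least one prey at level 2 or below, so none exceeds level 3.

3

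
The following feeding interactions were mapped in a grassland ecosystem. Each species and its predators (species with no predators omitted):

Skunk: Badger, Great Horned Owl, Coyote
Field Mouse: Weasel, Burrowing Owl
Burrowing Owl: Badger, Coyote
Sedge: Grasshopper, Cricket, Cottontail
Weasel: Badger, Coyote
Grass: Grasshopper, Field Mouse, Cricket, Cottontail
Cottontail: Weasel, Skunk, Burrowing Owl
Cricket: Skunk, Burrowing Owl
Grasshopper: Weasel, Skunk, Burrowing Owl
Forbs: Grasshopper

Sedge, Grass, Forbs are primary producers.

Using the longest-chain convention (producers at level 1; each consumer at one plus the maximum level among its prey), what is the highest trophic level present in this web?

4

Producers (level 1): Sedge, Grass, Forbs.
Sedge → Grasshopper → Skunk → Badger gives Badger level 4.
No species has a prey at level 4, so no species reaches level 5.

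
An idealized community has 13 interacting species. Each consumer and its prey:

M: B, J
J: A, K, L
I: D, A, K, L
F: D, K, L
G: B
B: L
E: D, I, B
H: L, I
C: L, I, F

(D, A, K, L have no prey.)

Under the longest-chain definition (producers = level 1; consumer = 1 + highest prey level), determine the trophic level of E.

Trophic level 3

D is a producer → level 1.
I eats D (level 1); other prey at levels: A 1, K 1, L 1 → level 2.
E eats I (level 2); other prey at levels: D 1, B 2 → level 3.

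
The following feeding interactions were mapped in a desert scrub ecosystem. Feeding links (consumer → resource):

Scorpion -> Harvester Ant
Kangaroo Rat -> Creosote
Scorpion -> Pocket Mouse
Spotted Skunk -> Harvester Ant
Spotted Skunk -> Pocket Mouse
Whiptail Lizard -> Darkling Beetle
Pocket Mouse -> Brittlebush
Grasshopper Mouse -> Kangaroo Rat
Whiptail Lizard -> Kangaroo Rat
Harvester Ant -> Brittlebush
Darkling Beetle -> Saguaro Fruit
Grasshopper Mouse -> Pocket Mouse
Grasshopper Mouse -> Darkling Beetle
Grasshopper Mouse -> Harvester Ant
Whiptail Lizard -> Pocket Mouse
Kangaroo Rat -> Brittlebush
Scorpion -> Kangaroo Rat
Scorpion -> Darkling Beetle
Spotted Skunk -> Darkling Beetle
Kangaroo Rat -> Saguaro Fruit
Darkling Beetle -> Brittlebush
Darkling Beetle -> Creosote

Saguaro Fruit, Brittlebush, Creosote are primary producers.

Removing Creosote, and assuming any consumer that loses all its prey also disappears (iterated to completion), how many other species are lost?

Remove Creosote.
Every predator of it retains at least one other prey: Kangaroo Rat still has Saguaro Fruit, Brittlebush; Darkling Beetle still has Saguaro Fruit, Brittlebush.
No consumer loses all prey, so no secondary extinctions occur.

0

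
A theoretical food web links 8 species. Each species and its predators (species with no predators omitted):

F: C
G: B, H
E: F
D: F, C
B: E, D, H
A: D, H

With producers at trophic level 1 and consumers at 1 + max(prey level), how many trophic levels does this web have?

5

Producers (level 1): A, G.
G → B → E → F → C gives C level 5.
No species has a prey at level 5, so no species reaches level 6.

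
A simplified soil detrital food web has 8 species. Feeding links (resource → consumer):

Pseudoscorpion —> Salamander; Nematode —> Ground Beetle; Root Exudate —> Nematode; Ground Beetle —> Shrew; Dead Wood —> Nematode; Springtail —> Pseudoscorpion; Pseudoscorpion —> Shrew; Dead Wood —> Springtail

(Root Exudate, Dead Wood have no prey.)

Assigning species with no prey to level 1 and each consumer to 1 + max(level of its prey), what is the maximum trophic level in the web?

Basal resources (level 1): Root Exudate, Dead Wood.
Dead Wood → Springtail → Pseudoscorpion → Shrew gives Shrew level 4.
No species has a prey at level 4, so no species reaches level 5.

4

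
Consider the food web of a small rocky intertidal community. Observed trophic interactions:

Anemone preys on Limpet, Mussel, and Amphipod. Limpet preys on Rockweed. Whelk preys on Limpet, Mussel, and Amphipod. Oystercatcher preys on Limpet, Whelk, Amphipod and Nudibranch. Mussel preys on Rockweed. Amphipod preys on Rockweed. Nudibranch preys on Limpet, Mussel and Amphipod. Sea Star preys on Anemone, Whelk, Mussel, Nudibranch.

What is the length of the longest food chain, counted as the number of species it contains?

One longest chain: Rockweed → Mussel → Anemone → Sea Star.
It has 4 species and 3 links.

4 species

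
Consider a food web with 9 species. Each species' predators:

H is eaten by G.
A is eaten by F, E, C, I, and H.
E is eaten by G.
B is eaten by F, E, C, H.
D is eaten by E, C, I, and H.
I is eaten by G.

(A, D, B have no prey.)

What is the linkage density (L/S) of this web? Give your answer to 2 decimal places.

L/S = 1.78

There are L = 16 links among S = 9 species.
L/S = 16/9 = 1.7778 ≈ 1.78.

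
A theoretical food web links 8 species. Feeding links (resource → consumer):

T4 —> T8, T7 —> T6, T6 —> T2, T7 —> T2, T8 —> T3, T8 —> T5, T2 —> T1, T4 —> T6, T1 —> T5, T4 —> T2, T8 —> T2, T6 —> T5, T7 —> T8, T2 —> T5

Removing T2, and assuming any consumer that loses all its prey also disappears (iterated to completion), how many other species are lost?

Remove T2.
Round 1: T1 (all prey gone) → extinct.
No further losses. Total secondary extinctions: 1.

1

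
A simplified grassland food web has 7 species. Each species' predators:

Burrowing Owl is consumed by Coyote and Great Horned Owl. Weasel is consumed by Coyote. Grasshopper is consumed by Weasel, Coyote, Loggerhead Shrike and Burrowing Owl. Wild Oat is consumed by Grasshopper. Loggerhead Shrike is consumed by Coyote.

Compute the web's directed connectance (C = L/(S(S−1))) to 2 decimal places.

The web has S = 7 species and L = 9 feeding links.
C = L / (S(S−1)) = 9 / 42 = 0.2143 ≈ 0.21.

C = 0.21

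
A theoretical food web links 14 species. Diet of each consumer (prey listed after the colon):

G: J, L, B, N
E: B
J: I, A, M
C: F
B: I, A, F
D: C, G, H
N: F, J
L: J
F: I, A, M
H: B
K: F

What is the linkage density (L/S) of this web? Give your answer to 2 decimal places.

L/S = 1.64

There are L = 23 links among S = 14 species.
L/S = 23/14 = 1.6429 ≈ 1.64.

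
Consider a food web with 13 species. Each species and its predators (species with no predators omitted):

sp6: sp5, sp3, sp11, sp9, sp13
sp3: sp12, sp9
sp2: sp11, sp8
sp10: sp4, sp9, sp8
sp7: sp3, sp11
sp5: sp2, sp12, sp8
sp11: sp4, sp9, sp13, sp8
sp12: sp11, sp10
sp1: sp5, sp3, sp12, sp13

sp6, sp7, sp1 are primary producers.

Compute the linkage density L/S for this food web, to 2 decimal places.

L/S = 2.08

There are L = 27 links among S = 13 species.
L/S = 27/13 = 2.0769 ≈ 2.08.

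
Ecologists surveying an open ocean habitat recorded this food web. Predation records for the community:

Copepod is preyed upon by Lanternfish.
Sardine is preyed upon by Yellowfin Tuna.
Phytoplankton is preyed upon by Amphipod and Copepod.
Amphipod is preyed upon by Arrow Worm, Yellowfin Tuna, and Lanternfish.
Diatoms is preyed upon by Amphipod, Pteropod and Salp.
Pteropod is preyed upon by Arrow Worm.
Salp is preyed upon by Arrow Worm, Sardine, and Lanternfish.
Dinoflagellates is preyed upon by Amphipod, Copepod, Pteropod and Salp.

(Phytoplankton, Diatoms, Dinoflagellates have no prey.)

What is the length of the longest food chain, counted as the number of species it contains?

One longest chain: Diatoms → Salp → Sardine → Yellowfin Tuna.
It has 4 species and 3 links.

4 species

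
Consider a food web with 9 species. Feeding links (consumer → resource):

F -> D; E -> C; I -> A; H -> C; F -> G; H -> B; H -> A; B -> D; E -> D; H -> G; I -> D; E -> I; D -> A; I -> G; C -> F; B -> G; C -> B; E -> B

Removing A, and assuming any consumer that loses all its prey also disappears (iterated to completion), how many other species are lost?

1

Remove A.
Round 1: D (all prey gone) → extinct.
No further losses. Total secondary extinctions: 1.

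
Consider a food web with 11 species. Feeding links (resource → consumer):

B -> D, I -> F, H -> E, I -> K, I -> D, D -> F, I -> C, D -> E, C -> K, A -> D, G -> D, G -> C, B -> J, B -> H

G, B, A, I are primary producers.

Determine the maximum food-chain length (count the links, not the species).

2 links

One longest chain: G → C → K.
It has 3 species and 2 links.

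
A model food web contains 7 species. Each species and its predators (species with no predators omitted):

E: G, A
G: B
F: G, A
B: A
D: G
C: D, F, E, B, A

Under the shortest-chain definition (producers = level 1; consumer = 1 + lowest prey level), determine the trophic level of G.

C is a producer → level 1.
D eats C → level 2.
G eats D → level 3.
No prey of G is below level 2, so 3 is the minimum.

Trophic level 3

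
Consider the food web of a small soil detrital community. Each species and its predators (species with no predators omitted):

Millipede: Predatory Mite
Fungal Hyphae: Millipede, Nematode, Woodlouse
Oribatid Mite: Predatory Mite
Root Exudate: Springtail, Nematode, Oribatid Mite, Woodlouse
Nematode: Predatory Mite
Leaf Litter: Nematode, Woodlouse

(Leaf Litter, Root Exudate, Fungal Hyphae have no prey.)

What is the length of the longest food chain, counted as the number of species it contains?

3 species

One longest chain: Fungal Hyphae → Millipede → Predatory Mite.
It has 3 species and 2 links.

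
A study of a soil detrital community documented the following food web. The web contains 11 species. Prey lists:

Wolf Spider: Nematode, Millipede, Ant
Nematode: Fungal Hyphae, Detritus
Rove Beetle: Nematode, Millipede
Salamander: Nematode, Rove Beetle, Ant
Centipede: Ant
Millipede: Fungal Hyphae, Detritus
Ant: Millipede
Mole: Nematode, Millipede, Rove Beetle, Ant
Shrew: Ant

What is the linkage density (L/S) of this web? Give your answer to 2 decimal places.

There are L = 19 links among S = 11 species.
L/S = 19/11 = 1.7273 ≈ 1.73.

L/S = 1.73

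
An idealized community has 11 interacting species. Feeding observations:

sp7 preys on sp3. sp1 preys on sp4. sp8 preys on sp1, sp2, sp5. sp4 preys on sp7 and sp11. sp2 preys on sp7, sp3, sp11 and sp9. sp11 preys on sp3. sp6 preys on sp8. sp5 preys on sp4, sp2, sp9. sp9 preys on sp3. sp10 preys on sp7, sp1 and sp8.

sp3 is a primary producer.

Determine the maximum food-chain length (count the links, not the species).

5 links

One longest chain: sp3 → sp7 → sp4 → sp5 → sp8 → sp10.
It has 6 species and 5 links.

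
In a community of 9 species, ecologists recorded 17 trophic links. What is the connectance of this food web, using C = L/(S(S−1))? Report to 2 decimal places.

C = 0.24

The web has S = 9 species and L = 17 feeding links.
C = L / (S(S−1)) = 17 / 72 = 0.2361 ≈ 0.24.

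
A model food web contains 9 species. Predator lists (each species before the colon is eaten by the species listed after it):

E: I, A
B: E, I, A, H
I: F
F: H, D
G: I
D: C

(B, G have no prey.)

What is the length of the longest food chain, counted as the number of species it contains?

One longest chain: B → E → I → F → D → C.
It has 6 species and 5 links.

6 species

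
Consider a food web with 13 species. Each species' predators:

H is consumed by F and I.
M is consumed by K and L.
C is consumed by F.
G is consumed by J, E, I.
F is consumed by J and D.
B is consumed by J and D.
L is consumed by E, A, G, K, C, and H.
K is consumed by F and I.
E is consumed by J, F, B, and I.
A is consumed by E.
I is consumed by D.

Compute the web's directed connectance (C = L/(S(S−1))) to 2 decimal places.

C = 0.17

The web has S = 13 species and L = 26 feeding links.
C = L / (S(S−1)) = 26 / 156 = 0.1667 ≈ 0.17.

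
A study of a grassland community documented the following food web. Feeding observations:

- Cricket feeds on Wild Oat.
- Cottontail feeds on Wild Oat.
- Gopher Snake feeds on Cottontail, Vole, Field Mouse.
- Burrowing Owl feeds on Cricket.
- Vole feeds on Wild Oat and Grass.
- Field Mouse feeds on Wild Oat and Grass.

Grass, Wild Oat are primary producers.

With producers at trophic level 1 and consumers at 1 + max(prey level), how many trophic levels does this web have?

3

Producers (level 1): Grass, Wild Oat.
Grass → Vole → Gopher Snake gives Gopher Snake level 3.
No species has a prey at level 3, so no species reaches level 4.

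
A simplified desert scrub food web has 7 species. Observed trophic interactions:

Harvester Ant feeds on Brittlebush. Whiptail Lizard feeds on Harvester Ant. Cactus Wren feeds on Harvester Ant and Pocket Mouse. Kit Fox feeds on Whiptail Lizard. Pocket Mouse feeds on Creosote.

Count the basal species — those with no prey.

2

Basal species (no prey listed): Creosote, Brittlebush.
Count: 2.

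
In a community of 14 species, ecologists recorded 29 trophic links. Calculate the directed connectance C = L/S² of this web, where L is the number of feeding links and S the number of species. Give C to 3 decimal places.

C = 0.148

The web has S = 14 species and L = 29 feeding links.
C = L / S² = 29 / 196 = 0.1480 ≈ 0.148.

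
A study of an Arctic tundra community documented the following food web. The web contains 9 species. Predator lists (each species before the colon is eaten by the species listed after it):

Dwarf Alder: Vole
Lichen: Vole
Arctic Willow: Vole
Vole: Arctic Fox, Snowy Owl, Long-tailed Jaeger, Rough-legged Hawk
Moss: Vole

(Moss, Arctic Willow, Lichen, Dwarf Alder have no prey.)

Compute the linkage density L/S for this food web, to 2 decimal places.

L/S = 0.89

There are L = 8 links among S = 9 species.
L/S = 8/9 = 0.8889 ≈ 0.89.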